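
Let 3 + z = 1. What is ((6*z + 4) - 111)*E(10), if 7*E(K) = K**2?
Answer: -1700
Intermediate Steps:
z = -2 (z = -3 + 1 = -2)
E(K) = K**2/7
((6*z + 4) - 111)*E(10) = ((6*(-2) + 4) - 111)*((1/7)*10**2) = ((-12 + 4) - 111)*((1/7)*100) = (-8 - 111)*(100/7) = -119*100/7 = -1700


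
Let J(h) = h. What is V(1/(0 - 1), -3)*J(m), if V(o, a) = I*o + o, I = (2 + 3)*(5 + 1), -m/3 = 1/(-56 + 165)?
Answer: 93/109 ≈ 0.85321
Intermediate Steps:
m = -3/109 (m = -3/(-56 + 165) = -3/109 ≈ -0.027523)
I = 30 (I = 5*6 = 30)
V(o, a) = 31*o (V(o, a) = 30*o + o = 31*o)
V(1/(0 - 1), -3)*J(m) = (31/(0 - 1))*(-3/109) = (31/(-1))*(-3/109) = (31*(-1))*(-3/109) = -31*(-3/109) = 93/109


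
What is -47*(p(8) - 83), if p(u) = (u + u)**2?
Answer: -8131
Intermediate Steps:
p(u) = 4*u**2 (p(u) = (2*u)**2 = 4*u**2)
-47*(p(8) - 83) = -47*(4*8**2 - 83) = -47*(4*64 - 83) = -47*(256 - 83) = -47*173 = -8131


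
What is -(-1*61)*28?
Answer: 1708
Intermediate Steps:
-(-1*61)*28 = -(-61)*28 = -1*(-1708) = 1708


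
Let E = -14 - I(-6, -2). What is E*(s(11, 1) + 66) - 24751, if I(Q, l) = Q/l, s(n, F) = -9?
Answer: -25720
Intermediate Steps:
E = -17 (E = -14 - (-6)/(-2) = -14 - (-6)*(-1)/2 = -14 - 1*3 = -14 - 3 = -17)
E*(s(11, 1) + 66) - 24751 = -17*(-9 + 66) - 24751 = -17*57 - 24751 = -969 - 24751 = -25720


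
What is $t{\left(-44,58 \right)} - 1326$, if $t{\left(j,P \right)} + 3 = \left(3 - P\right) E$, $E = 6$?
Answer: $-1659$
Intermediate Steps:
$t{\left(j,P \right)} = 15 - 6 P$ ($t{\left(j,P \right)} = -3 + \left(3 - P\right) 6 = -3 - \left(-18 + 6 P\right) = 15 - 6 P$)
$t{\left(-44,58 \right)} - 1326 = \left(15 - 348\right) - 1326 = -333 - 1326 = -1659$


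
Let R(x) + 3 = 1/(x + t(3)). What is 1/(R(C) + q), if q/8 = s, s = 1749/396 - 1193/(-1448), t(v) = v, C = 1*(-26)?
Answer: 12489/485585 ≈ 0.025719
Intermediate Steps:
C = -26
s = 22765/4344 (s = 1749*(1/396) - 1193*(-1/1448) = 53/12 + 1193/1448 = 22765/4344 ≈ 5.2406)
q = 22765/543 (q = 8*(22765/4344) = 22765/543 ≈ 41.924)
R(x) = -3 + 1/(3 + x) (R(x) = -3 + 1/(x + 3) = -3 + 1/(3 + x))
1/(R(C) + q) = 1/((-8 - 3*(-26))/(3 - 26) + 22765/543) = 1/((-8 + 78)/(-23) + 22765/543) = 1/(-1/23*70 + 22765/543) = 1/(-70/23 + 22765/543) = 1/(485585/12489) = 12489/485585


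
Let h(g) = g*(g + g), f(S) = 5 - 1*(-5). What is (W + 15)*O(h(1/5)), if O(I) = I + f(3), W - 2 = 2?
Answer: 4788/25 ≈ 191.52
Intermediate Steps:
f(S) = 10 (f(S) = 5 + 5 = 10)
h(g) = 2*g² (h(g) = g*(2*g) = 2*g²)
W = 4 (W = 2 + 2 = 4)
O(I) = 10 + I (O(I) = I + 10 = 10 + I)
(W + 15)*O(h(1/5)) = (4 + 15)*(10 + 2*(1/5)²) = 19*(10 + 2*(⅕)²) = 19*(10 + 2*(1/25)) = 19*(10 + 2/25) = 19*(252/25) = 4788/25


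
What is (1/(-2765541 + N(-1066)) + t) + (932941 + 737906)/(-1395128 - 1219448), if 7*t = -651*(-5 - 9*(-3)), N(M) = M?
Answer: -14804372303011777/7233504263632 ≈ -2046.6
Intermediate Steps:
t = -2046 (t = (-651*(-5 - 9*(-3)))/7 = (-651*(-5 + 27))/7 = (-651*22)/7 = (1/7)*(-14322) = -2046)
(1/(-2765541 + N(-1066)) + t) + (932941 + 737906)/(-1395128 - 1219448) = (1/(-2765541 - 1066) - 2046) + (932941 + 737906)/(-1395128 - 1219448) = (1/(-2766607) - 2046) + 1670847/(-2614576) = (-1/2766607 - 2046) + 1670847*(-1/2614576) = -5660477923/2766607 - 1670847/2614576 = -14804372303011777/7233504263632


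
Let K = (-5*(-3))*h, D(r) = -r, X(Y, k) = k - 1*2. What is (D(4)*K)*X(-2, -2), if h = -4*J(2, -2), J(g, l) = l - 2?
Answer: 3840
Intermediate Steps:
J(g, l) = -2 + l
X(Y, k) = -2 + k (X(Y, k) = k - 2 = -2 + k)
h = 16 (h = -4*(-2 - 2) = -4*(-4) = 16)
K = 240 (K = -5*(-3)*16 = 15*16 = 240)
(D(4)*K)*X(-2, -2) = (-1*4*240)*(-2 - 2) = -4*240*(-4) = -960*(-4) = 3840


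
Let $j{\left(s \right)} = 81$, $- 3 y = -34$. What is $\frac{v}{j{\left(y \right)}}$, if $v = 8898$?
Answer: $\frac{2966}{27} \approx 109.85$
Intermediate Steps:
$y = \frac{34}{3}$ ($y = \left(- \frac{1}{3}\right) \left(-34\right) = \frac{34}{3} \approx 11.333$)
$\frac{v}{j{\left(y \right)}} = \frac{8898}{81} = 8898 \cdot \frac{1}{81} = \frac{2966}{27}$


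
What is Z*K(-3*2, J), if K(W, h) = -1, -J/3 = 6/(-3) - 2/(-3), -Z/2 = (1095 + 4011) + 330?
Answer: 10872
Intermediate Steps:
Z = -10872 (Z = -2*((1095 + 4011) + 330) = -2*(5106 + 330) = -2*5436 = -10872)
J = 4 (J = -3*(6/(-3) - 2/(-3)) = -3*(6*(-⅓) - 2*(-⅓)) = -3*(-2 + ⅔) = -3*(-4/3) = 4)
Z*K(-3*2, J) = -10872*(-1) = 10872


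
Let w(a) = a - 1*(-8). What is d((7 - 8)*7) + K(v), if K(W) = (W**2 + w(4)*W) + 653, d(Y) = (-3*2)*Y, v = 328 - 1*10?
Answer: 105635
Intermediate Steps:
v = 318 (v = 328 - 10 = 318)
w(a) = 8 + a (w(a) = a + 8 = 8 + a)
d(Y) = -6*Y
K(W) = 653 + W**2 + 12*W (K(W) = (W**2 + (8 + 4)*W) + 653 = (W**2 + 12*W) + 653 = 653 + W**2 + 12*W)
d((7 - 8)*7) + K(v) = -6*(7 - 8)*7 + (653 + 318**2 + 12*318) = -(-6)*7 + (653 + 101124 + 3816) = -6*(-7) + 105593 = 42 + 105593 = 105635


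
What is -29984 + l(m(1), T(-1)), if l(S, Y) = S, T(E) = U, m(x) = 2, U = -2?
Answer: -29982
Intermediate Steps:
T(E) = -2
-29984 + l(m(1), T(-1)) = -29984 + 2 = -29982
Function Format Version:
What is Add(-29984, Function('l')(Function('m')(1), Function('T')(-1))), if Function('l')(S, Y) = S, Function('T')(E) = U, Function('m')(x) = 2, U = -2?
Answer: -29982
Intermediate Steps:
Function('T')(E) = -2
Add(-29984, Function('l')(Function('m')(1), Function('T')(-1))) = Add(-29984, 2) = -29982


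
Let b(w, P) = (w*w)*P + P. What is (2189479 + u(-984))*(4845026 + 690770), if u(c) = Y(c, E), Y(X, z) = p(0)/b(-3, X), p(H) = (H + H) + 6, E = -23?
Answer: 4969408725632491/410 ≈ 1.2121e+13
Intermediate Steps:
b(w, P) = P + P*w² (b(w, P) = w²*P + P = P*w² + P = P + P*w²)
p(H) = 6 + 2*H (p(H) = 2*H + 6 = 6 + 2*H)
Y(X, z) = 3/(5*X) (Y(X, z) = (6 + 2*0)/((X*(1 + (-3)²))) = (6 + 0)/((X*(1 + 9))) = 6/((X*10)) = 6/((10*X)) = 6*(1/(10*X)) = 3/(5*X))
u(c) = 3/(5*c)
(2189479 + u(-984))*(4845026 + 690770) = (2189479 + (⅗)/(-984))*(4845026 + 690770) = (2189479 + (⅗)*(-1/984))*5535796 = (2189479 - 1/1640)*5535796 = (3590745559/1640)*5535796 = 4969408725632491/410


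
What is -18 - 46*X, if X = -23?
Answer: 1040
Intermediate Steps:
-18 - 46*X = -18 - 46*(-23) = -18 + 1058 = 1040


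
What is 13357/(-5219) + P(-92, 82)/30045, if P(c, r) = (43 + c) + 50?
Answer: -401305846/156804855 ≈ -2.5593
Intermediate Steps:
P(c, r) = 93 + c
13357/(-5219) + P(-92, 82)/30045 = 13357/(-5219) + (93 - 92)/30045 = 13357*(-1/5219) + 1*(1/30045) = -13357/5219 + 1/30045 = -401305846/156804855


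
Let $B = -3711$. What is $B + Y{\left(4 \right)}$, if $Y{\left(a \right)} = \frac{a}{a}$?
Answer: $-3710$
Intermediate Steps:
$Y{\left(a \right)} = 1$
$B + Y{\left(4 \right)} = -3711 + 1 = -3710$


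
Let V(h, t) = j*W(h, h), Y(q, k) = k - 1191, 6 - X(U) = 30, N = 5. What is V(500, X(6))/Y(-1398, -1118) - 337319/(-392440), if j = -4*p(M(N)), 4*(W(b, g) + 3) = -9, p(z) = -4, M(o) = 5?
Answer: 811834531/906143960 ≈ 0.89592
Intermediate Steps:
X(U) = -24 (X(U) = 6 - 1*30 = 6 - 30 = -24)
W(b, g) = -21/4 (W(b, g) = -3 + (¼)*(-9) = -3 - 9/4 = -21/4)
j = 16 (j = -4*(-4) = 16)
Y(q, k) = -1191 + k
V(h, t) = -84 (V(h, t) = 16*(-21/4) = -84)
V(500, X(6))/Y(-1398, -1118) - 337319/(-392440) = -84/(-1191 - 1118) - 337319/(-392440) = -84/(-2309) - 337319*(-1/392440) = -84*(-1/2309) + 337319/392440 = 84/2309 + 337319/392440 = 811834531/906143960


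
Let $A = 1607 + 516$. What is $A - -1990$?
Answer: $4113$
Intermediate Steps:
$A = 2123$
$A - -1990 = 2123 - -1990 = 2123 + 1990 = 4113$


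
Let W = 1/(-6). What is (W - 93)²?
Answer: 312481/36 ≈ 8680.0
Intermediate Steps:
W = -⅙ ≈ -0.16667
(W - 93)² = (-⅙ - 93)² = (-559/6)² = 312481/36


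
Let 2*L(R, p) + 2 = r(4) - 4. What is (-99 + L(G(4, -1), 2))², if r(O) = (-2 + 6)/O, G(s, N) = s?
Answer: 41209/4 ≈ 10302.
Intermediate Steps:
r(O) = 4/O
L(R, p) = -5/2 (L(R, p) = -1 + (4/4 - 4)/2 = -1 + (4*(¼) - 4)/2 = -1 + (1 - 4)/2 = -1 + (½)*(-3) = -1 - 3/2 = -5/2)
(-99 + L(G(4, -1), 2))² = (-99 - 5/2)² = (-203/2)² = 41209/4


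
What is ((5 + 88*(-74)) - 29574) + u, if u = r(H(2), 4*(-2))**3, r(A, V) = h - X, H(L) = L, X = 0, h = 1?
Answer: -36080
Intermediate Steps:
r(A, V) = 1 (r(A, V) = 1 - 1*0 = 1 + 0 = 1)
u = 1 (u = 1**3 = 1)
((5 + 88*(-74)) - 29574) + u = ((5 + 88*(-74)) - 29574) + 1 = ((5 - 6512) - 29574) + 1 = (-6507 - 29574) + 1 = -36081 + 1 = -36080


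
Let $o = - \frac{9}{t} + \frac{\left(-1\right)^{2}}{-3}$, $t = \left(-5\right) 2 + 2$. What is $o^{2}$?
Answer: $\frac{361}{576} \approx 0.62674$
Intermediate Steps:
$t = -8$ ($t = -10 + 2 = -8$)
$o = \frac{19}{24}$ ($o = - \frac{9}{-8} + \frac{\left(-1\right)^{2}}{-3} = \left(-9\right) \left(- \frac{1}{8}\right) + 1 \left(- \frac{1}{3}\right) = \frac{9}{8} - \frac{1}{3} = \frac{19}{24} \approx 0.79167$)
$o^{2} = \left(\frac{19}{24}\right)^{2} = \frac{361}{576}$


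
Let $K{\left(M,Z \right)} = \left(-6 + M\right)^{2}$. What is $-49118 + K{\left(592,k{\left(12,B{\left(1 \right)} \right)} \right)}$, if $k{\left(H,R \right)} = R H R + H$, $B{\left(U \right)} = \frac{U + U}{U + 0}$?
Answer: $294278$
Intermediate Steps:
$B{\left(U \right)} = 2$ ($B{\left(U \right)} = \frac{2 U}{U} = 2$)
$k{\left(H,R \right)} = H + H R^{2}$ ($k{\left(H,R \right)} = H R R + H = H R^{2} + H = H + H R^{2}$)
$-49118 + K{\left(592,k{\left(12,B{\left(1 \right)} \right)} \right)} = -49118 + \left(-6 + 592\right)^{2} = -49118 + 586^{2} = -49118 + 343396 = 294278$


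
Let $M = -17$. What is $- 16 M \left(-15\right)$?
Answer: $-4080$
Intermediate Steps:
$- 16 M \left(-15\right) = \left(-16\right) \left(-17\right) \left(-15\right) = 272 \left(-15\right) = -4080$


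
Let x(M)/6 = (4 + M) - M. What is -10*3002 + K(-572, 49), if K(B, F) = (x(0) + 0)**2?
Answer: -29444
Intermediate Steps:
x(M) = 24 (x(M) = 6*((4 + M) - M) = 6*4 = 24)
K(B, F) = 576 (K(B, F) = (24 + 0)**2 = 24**2 = 576)
-10*3002 + K(-572, 49) = -10*3002 + 576 = -30020 + 576 = -29444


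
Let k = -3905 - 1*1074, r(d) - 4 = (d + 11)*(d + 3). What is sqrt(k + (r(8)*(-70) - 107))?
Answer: 2*I*sqrt(4999) ≈ 141.41*I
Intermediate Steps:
r(d) = 4 + (3 + d)*(11 + d) (r(d) = 4 + (d + 11)*(d + 3) = 4 + (11 + d)*(3 + d) = 4 + (3 + d)*(11 + d))
k = -4979 (k = -3905 - 1074 = -4979)
sqrt(k + (r(8)*(-70) - 107)) = sqrt(-4979 + ((37 + 8**2 + 14*8)*(-70) - 107)) = sqrt(-4979 + ((37 + 64 + 112)*(-70) - 107)) = sqrt(-4979 + (213*(-70) - 107)) = sqrt(-4979 + (-14910 - 107)) = sqrt(-4979 - 15017) = sqrt(-19996) = 2*I*sqrt(4999)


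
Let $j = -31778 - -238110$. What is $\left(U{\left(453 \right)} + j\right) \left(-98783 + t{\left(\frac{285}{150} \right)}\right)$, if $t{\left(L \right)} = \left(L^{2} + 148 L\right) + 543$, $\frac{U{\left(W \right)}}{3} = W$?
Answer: $- \frac{2034441136629}{100} \approx -2.0344 \cdot 10^{10}$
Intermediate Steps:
$U{\left(W \right)} = 3 W$
$j = 206332$ ($j = -31778 + 238110 = 206332$)
$t{\left(L \right)} = 543 + L^{2} + 148 L$
$\left(U{\left(453 \right)} + j\right) \left(-98783 + t{\left(\frac{285}{150} \right)}\right) = \left(3 \cdot 453 + 206332\right) \left(-98783 + \left(543 + \left(\frac{285}{150}\right)^{2} + 148 \cdot \frac{285}{150}\right)\right) = \left(1359 + 206332\right) \left(-98783 + \left(543 + \left(285 \cdot \frac{1}{150}\right)^{2} + 148 \cdot 285 \cdot \frac{1}{150}\right)\right) = 207691 \left(-98783 + \left(543 + \left(\frac{19}{10}\right)^{2} + 148 \cdot \frac{19}{10}\right)\right) = 207691 \left(-98783 + \left(543 + \frac{361}{100} + \frac{1406}{5}\right)\right) = 207691 \left(-98783 + \frac{82781}{100}\right) = 207691 \left(- \frac{9795519}{100}\right) = - \frac{2034441136629}{100}$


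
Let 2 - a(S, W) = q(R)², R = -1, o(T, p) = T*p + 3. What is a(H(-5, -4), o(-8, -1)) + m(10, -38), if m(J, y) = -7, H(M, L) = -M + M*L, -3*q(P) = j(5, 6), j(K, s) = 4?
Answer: -61/9 ≈ -6.7778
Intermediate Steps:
o(T, p) = 3 + T*p
q(P) = -4/3 (q(P) = -⅓*4 = -4/3)
H(M, L) = -M + L*M
a(S, W) = 2/9 (a(S, W) = 2 - (-4/3)² = 2 - 1*16/9 = 2 - 16/9 = 2/9)
a(H(-5, -4), o(-8, -1)) + m(10, -38) = 2/9 - 7 = -61/9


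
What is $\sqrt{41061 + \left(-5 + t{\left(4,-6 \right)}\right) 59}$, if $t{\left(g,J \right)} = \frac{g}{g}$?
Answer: $5 \sqrt{1633} \approx 202.05$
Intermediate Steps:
$t{\left(g,J \right)} = 1$
$\sqrt{41061 + \left(-5 + t{\left(4,-6 \right)}\right) 59} = \sqrt{41061 + \left(-5 + 1\right) 59} = \sqrt{41061 - 236} = \sqrt{40825} = 5 \sqrt{1633}$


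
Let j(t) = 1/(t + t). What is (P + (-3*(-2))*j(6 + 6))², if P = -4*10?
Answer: 25281/16 ≈ 1580.1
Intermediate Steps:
j(t) = 1/(2*t)
P = -40
(P + (-3*(-2))*j(6 + 6))² = (-40 + (-3*(-2))*(1/(2*(6 + 6))))² = (-40 + 6*((½)/12))² = (-40 + 6*((½)*(1/12)))² = (-40 + 6*(1/24))² = (-40 + ¼)² = (-159/4)² = 25281/16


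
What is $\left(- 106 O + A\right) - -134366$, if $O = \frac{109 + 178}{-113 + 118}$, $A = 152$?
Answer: $\frac{642168}{5} \approx 1.2843 \cdot 10^{5}$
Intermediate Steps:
$O = \frac{287}{5} \approx 57.4$
$\left(- 106 O + A\right) - -134366 = \left(\left(-106\right) \frac{287}{5} + 152\right) - -134366 = \left(- \frac{30422}{5} + 152\right) + 134366 = - \frac{29662}{5} + 134366 = \frac{642168}{5}$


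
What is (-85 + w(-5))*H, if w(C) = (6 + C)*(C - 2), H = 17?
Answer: -1564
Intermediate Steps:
w(C) = (-2 + C)*(6 + C) (w(C) = (6 + C)*(-2 + C) = (-2 + C)*(6 + C))
(-85 + w(-5))*H = (-85 + (-12 + (-5)**2 + 4*(-5)))*17 = (-85 + (-12 + 25 - 20))*17 = (-85 - 7)*17 = -92*17 = -1564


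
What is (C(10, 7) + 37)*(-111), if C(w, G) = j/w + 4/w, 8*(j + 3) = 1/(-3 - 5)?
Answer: -2635473/640 ≈ -4117.9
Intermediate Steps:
j = -193/64 (j = -3 + 1/(8*(-3 - 5)) = -3 + (⅛)/(-8) = -3 + (⅛)*(-⅛) = -3 - 1/64 = -193/64 ≈ -3.0156)
C(w, G) = 63/(64*w) (C(w, G) = -193/(64*w) + 4/w = 63/(64*w))
(C(10, 7) + 37)*(-111) = ((63/64)/10 + 37)*(-111) = ((63/64)*(⅒) + 37)*(-111) = (63/640 + 37)*(-111) = (23743/640)*(-111) = -2635473/640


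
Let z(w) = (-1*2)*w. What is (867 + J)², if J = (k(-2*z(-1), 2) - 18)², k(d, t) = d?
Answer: 1825201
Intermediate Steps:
z(w) = -2*w
J = 484 (J = (-(-4)*(-1) - 18)² = (-2*2 - 18)² = (-4 - 18)² = (-22)² = 484)
(867 + J)² = (867 + 484)² = 1351² = 1825201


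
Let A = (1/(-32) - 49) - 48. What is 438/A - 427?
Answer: -446617/1035 ≈ -431.51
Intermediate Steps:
A = -3105/32 (A = (-1/32 - 49) - 48 = -1569/32 - 48 = -3105/32 ≈ -97.031)
438/A - 427 = 438/(-3105/32) - 427 = -32/3105*438 - 427 = -4672/1035 - 427 = -446617/1035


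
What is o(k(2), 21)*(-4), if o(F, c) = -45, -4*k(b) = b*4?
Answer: 180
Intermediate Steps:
k(b) = -b (k(b) = -b*4/4 = -b)
o(k(2), 21)*(-4) = -45*(-4) = 180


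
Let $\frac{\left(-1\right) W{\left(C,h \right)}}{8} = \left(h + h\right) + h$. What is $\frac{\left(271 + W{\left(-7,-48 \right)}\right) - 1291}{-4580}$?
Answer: $- \frac{33}{1145} \approx -0.028821$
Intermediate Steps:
$W{\left(C,h \right)} = - 24 h$ ($W{\left(C,h \right)} = - 8 \left(\left(h + h\right) + h\right) = - 8 \left(2 h + h\right) = - 8 \cdot 3 h = - 24 h$)
$\frac{\left(271 + W{\left(-7,-48 \right)}\right) - 1291}{-4580} = \frac{\left(271 - -1152\right) - 1291}{-4580} = \left(\left(271 + 1152\right) - 1291\right) \left(- \frac{1}{4580}\right) = \left(1423 - 1291\right) \left(- \frac{1}{4580}\right) = 132 \left(- \frac{1}{4580}\right) = - \frac{33}{1145}$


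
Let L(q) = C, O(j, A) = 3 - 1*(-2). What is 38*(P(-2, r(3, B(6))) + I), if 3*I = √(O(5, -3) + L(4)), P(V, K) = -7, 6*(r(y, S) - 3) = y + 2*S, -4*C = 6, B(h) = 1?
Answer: -266 + 19*√14/3 ≈ -242.30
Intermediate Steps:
C = -3/2 (C = -¼*6 = -3/2 ≈ -1.5000)
O(j, A) = 5 (O(j, A) = 3 + 2 = 5)
r(y, S) = 3 + S/3 + y/6 (r(y, S) = 3 + (y + 2*S)/6 = 3 + (S/3 + y/6) = 3 + S/3 + y/6)
L(q) = -3/2
I = √14/6 (I = √(5 - 3/2)/3 = √(7/2)/3 = (√14/2)/3 = √14/6 ≈ 0.62361)
38*(P(-2, r(3, B(6))) + I) = 38*(-7 + √14/6) = -266 + 19*√14/3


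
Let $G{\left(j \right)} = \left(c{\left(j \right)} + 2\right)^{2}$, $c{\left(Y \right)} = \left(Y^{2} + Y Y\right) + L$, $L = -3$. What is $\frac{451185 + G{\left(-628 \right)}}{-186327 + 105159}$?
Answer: $- \frac{311076915737}{40584} \approx -7.665 \cdot 10^{6}$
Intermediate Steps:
$c{\left(Y \right)} = -3 + 2 Y^{2}$ ($c{\left(Y \right)} = \left(Y^{2} + Y Y\right) - 3 = \left(Y^{2} + Y^{2}\right) - 3 = 2 Y^{2} - 3 = -3 + 2 Y^{2}$)
$G{\left(j \right)} = \left(-1 + 2 j^{2}\right)^{2}$ ($G{\left(j \right)} = \left(\left(-3 + 2 j^{2}\right) + 2\right)^{2} = \left(-1 + 2 j^{2}\right)^{2}$)
$\frac{451185 + G{\left(-628 \right)}}{-186327 + 105159} = \frac{451185 + \left(-1 + 2 \left(-628\right)^{2}\right)^{2}}{-186327 + 105159} = \frac{451185 + \left(-1 + 2 \cdot 394384\right)^{2}}{-81168} = \left(451185 + \left(-1 + 788768\right)^{2}\right) \left(- \frac{1}{81168}\right) = \left(451185 + 788767^{2}\right) \left(- \frac{1}{81168}\right) = \left(451185 + 622153380289\right) \left(- \frac{1}{81168}\right) = 622153831474 \left(- \frac{1}{81168}\right) = - \frac{311076915737}{40584}$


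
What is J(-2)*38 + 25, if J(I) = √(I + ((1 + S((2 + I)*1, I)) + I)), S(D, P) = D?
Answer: 25 + 38*I*√3 ≈ 25.0 + 65.818*I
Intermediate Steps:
J(I) = √(3 + 3*I) (J(I) = √(I + ((1 + (2 + I)*1) + I)) = √(I + ((1 + (2 + I)) + I)) = √(I + ((3 + I) + I)) = √(I + (3 + 2*I)) = √(3 + 3*I))
J(-2)*38 + 25 = √(3 + 3*(-2))*38 + 25 = √(3 - 6)*38 + 25 = √(-3)*38 + 25 = (I*√3)*38 + 25 = 38*I*√3 + 25 = 25 + 38*I*√3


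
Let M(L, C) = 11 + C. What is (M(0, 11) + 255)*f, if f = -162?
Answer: -44874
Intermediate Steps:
(M(0, 11) + 255)*f = ((11 + 11) + 255)*(-162) = (22 + 255)*(-162) = 277*(-162) = -44874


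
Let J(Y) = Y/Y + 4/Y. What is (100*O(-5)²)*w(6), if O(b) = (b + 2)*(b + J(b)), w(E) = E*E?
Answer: 746496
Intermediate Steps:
J(Y) = 1 + 4/Y
w(E) = E²
O(b) = (2 + b)*(b + (4 + b)/b) (O(b) = (b + 2)*(b + (4 + b)/b) = (2 + b)*(b + (4 + b)/b))
(100*O(-5)²)*w(6) = (100*(6 + (-5)² + 3*(-5) + 8/(-5))²)*6² = (100*(6 + 25 - 15 + 8*(-⅕))²)*36 = (100*(6 + 25 - 15 - 8/5)²)*36 = (100*(72/5)²)*36 = (100*(5184/25))*36 = 20736*36 = 746496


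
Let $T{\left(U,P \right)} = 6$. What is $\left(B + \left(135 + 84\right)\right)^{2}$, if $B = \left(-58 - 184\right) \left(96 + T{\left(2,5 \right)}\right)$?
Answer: $598536225$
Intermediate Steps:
$B = -24684$ ($B = \left(-58 - 184\right) \left(96 + 6\right) = \left(-242\right) 102 = -24684$)
$\left(B + \left(135 + 84\right)\right)^{2} = \left(-24684 + \left(135 + 84\right)\right)^{2} = \left(-24684 + 219\right)^{2} = \left(-24465\right)^{2} = 598536225$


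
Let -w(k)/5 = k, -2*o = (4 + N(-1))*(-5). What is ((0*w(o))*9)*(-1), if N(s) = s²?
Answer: 0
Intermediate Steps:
o = 25/2 (o = -(4 + (-1)²)*(-5)/2 = -(4 + 1)*(-5)/2 = -5*(-5)/2 = -½*(-25) = 25/2 ≈ 12.500)
w(k) = -5*k
((0*w(o))*9)*(-1) = ((0*(-5*25/2))*9)*(-1) = ((0*(-125/2))*9)*(-1) = (0*9)*(-1) = 0*(-1) = 0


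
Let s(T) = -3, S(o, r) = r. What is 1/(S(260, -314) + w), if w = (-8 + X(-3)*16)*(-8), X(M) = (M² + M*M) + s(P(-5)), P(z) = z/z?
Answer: -1/2170 ≈ -0.00046083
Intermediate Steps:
P(z) = 1
X(M) = -3 + 2*M² (X(M) = (M² + M*M) - 3 = (M² + M²) - 3 = 2*M² - 3 = -3 + 2*M²)
w = -1856 (w = (-8 + (-3 + 2*(-3)²)*16)*(-8) = (-8 + (-3 + 2*9)*16)*(-8) = (-8 + (-3 + 18)*16)*(-8) = (-8 + 15*16)*(-8) = (-8 + 240)*(-8) = 232*(-8) = -1856)
1/(S(260, -314) + w) = 1/(-314 - 1856) = 1/(-2170) = -1/2170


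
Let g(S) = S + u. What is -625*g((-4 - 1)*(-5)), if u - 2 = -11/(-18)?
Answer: -310625/18 ≈ -17257.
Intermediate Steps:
u = 47/18 (u = 2 - 11/(-18) = 2 - 11*(-1/18) = 2 + 11/18 = 47/18 ≈ 2.6111)
g(S) = 47/18 + S (g(S) = S + 47/18 = 47/18 + S)
-625*g((-4 - 1)*(-5)) = -625*(47/18 + (-4 - 1)*(-5)) = -625*(47/18 - 5*(-5)) = -625*(47/18 + 25) = -625*497/18 = -310625/18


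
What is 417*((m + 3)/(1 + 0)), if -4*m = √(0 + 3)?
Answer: 1251 - 417*√3/4 ≈ 1070.4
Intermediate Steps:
m = -√3/4 (m = -√(0 + 3)/4 = -√3/4 ≈ -0.43301)
417*((m + 3)/(1 + 0)) = 417*((-√3/4 + 3)/(1 + 0)) = 417*((3 - √3/4)/1) = 417*((3 - √3/4)*1) = 417*(3 - √3/4) = 1251 - 417*√3/4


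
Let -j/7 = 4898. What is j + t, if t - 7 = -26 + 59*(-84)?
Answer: -39261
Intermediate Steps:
j = -34286 (j = -7*4898 = -34286)
t = -4975 (t = 7 + (-26 + 59*(-84)) = 7 + (-26 - 4956) = 7 - 4982 = -4975)
j + t = -34286 - 4975 = -39261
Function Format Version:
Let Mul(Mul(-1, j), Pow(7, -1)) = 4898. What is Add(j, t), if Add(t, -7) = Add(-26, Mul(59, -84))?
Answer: -39261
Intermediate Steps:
j = -34286 (j = Mul(-7, 4898) = -34286)
t = -4975 (t = Add(7, Add(-26, Mul(59, -84))) = Add(7, Add(-26, -4956)) = Add(7, -4982) = -4975)
Add(j, t) = Add(-34286, -4975) = -39261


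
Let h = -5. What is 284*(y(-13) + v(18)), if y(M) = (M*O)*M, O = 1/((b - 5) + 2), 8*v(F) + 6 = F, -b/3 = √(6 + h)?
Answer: -22720/3 ≈ -7573.3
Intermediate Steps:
b = -3 (b = -3*√(6 - 5) = -3*√1 = -3*1 = -3)
v(F) = -¾ + F/8
O = -⅙ (O = 1/((-3 - 5) + 2) = 1/(-8 + 2) = 1/(-6) = -⅙ ≈ -0.16667)
y(M) = -M²/6 (y(M) = (M*(-⅙))*M = (-M/6)*M = -M²/6)
284*(y(-13) + v(18)) = 284*(-⅙*(-13)² + (-¾ + (⅛)*18)) = 284*(-⅙*169 + (-¾ + 9/4)) = 284*(-169/6 + 3/2) = 284*(-80/3) = -22720/3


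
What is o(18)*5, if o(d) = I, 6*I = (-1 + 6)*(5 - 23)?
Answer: -75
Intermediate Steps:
I = -15 (I = ((-1 + 6)*(5 - 23))/6 = (5*(-18))/6 = (⅙)*(-90) = -15)
o(d) = -15
o(18)*5 = -15*5 = -75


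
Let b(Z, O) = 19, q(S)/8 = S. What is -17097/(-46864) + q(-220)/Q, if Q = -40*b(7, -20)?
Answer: 2386859/890416 ≈ 2.6806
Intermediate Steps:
q(S) = 8*S
Q = -760 (Q = -40*19 = -760)
-17097/(-46864) + q(-220)/Q = -17097/(-46864) + (8*(-220))/(-760) = -17097*(-1/46864) - 1760*(-1/760) = 17097/46864 + 44/19 = 2386859/890416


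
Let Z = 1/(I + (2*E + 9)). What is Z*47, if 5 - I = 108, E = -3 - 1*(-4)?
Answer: -47/92 ≈ -0.51087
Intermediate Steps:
E = 1 (E = -3 + 4 = 1)
I = -103 (I = 5 - 1*108 = 5 - 108 = -103)
Z = -1/92 (Z = 1/(-103 + (2*1 + 9)) = 1/(-103 + (2 + 9)) = 1/(-103 + 11) = 1/(-92) = -1/92 ≈ -0.010870)
Z*47 = -1/92*47 = -47/92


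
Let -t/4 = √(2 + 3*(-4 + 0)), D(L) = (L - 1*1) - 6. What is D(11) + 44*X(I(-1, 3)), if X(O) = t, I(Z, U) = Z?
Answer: 4 - 176*I*√10 ≈ 4.0 - 556.56*I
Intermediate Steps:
D(L) = -7 + L (D(L) = (L - 1) - 6 = (-1 + L) - 6 = -7 + L)
t = -4*I*√10 (t = -4*√(2 + 3*(-4 + 0)) = -4*√(2 + 3*(-4)) = -4*√(2 - 12) = -4*I*√10 ≈ -12.649*I)
X(O) = -4*I*√10
D(11) + 44*X(I(-1, 3)) = (-7 + 11) + 44*(-4*I*√10) = 4 - 176*I*√10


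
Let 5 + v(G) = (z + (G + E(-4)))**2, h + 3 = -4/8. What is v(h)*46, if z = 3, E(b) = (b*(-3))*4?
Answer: 207115/2 ≈ 1.0356e+5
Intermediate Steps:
E(b) = -12*b (E(b) = -3*b*4 = -12*b)
h = -7/2 (h = -3 - 4/8 = -3 - 4*1/8 = -3 - 1/2 = -7/2 ≈ -3.5000)
v(G) = -5 + (51 + G)**2 (v(G) = -5 + (3 + (G - 12*(-4)))**2 = -5 + (3 + (G + 48))**2 = -5 + (3 + (48 + G))**2 = -5 + (51 + G)**2)
v(h)*46 = (-5 + (51 - 7/2)**2)*46 = (-5 + (95/2)**2)*46 = (-5 + 9025/4)*46 = (9005/4)*46 = 207115/2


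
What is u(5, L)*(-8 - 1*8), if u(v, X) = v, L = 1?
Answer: -80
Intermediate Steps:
u(5, L)*(-8 - 1*8) = 5*(-8 - 1*8) = 5*(-8 - 8) = 5*(-16) = -80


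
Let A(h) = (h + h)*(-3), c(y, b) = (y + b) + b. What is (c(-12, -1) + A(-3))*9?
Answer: 36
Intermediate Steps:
c(y, b) = y + 2*b (c(y, b) = (b + y) + b = y + 2*b)
A(h) = -6*h (A(h) = (2*h)*(-3) = -6*h)
(c(-12, -1) + A(-3))*9 = ((-12 + 2*(-1)) - 6*(-3))*9 = ((-12 - 2) + 18)*9 = (-14 + 18)*9 = 4*9 = 36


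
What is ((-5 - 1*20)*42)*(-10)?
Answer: 10500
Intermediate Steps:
((-5 - 1*20)*42)*(-10) = ((-5 - 20)*42)*(-10) = -25*42*(-10) = -1050*(-10) = 10500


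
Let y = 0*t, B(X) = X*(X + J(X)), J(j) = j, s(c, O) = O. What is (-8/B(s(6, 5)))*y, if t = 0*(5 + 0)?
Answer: 0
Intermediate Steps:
t = 0 (t = 0*5 = 0)
B(X) = 2*X**2 (B(X) = X*(X + X) = X*(2*X) = 2*X**2)
y = 0 (y = 0*0 = 0)
(-8/B(s(6, 5)))*y = -8/(2*5**2)*0 = -8/(2*25)*0 = -8/50*0 = -8*1/50*0 = -4/25*0 = 0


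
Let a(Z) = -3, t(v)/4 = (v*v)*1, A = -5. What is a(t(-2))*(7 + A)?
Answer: -6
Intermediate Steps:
t(v) = 4*v² (t(v) = 4*((v*v)*1) = 4*(v²*1) = 4*v²)
a(t(-2))*(7 + A) = -3*(7 - 5) = -3*2 = -6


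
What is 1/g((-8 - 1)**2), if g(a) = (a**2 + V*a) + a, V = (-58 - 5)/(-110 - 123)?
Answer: 233/1552689 ≈ 0.00015006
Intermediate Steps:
V = 63/233 (V = -63/(-233) = -63*(-1/233) = 63/233 ≈ 0.27039)
g(a) = a**2 + 296*a/233 (g(a) = (a**2 + 63*a/233) + a = a**2 + 296*a/233)
1/g((-8 - 1)**2) = 1/((-8 - 1)**2*(296 + 233*(-8 - 1)**2)/233) = 1/((1/233)*(-9)**2*(296 + 233*(-9)**2)) = 1/((1/233)*81*(296 + 233*81)) = 1/((1/233)*81*(296 + 18873)) = 1/((1/233)*81*19169) = 1/(1552689/233) = 233/1552689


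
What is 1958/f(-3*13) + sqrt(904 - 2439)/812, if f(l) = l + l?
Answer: -979/39 + I*sqrt(1535)/812 ≈ -25.103 + 0.04825*I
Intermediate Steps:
f(l) = 2*l
1958/f(-3*13) + sqrt(904 - 2439)/812 = 1958/((2*(-3*13))) + sqrt(904 - 2439)/812 = 1958/((2*(-39))) + sqrt(-1535)*(1/812) = 1958/(-78) + (I*sqrt(1535))*(1/812) = 1958*(-1/78) + I*sqrt(1535)/812 = -979/39 + I*sqrt(1535)/812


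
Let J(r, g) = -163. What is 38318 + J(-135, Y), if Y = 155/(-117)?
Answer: 38155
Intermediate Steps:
Y = -155/117 (Y = 155*(-1/117) = -155/117 ≈ -1.3248)
38318 + J(-135, Y) = 38318 - 163 = 38155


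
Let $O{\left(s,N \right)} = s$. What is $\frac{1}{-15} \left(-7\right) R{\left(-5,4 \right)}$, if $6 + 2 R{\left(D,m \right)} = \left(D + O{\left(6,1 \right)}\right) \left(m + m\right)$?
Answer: $\frac{7}{15} \approx 0.46667$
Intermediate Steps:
$R{\left(D,m \right)} = -3 + m \left(6 + D\right)$ ($R{\left(D,m \right)} = -3 + \frac{\left(D + 6\right) \left(m + m\right)}{2} = -3 + \frac{\left(6 + D\right) 2 m}{2} = -3 + \frac{2 m \left(6 + D\right)}{2} = -3 + m \left(6 + D\right)$)
$\frac{1}{-15} \left(-7\right) R{\left(-5,4 \right)} = \frac{1}{-15} \left(-7\right) \left(-3 + 6 \cdot 4 - 20\right) = \left(- \frac{1}{15}\right) \left(-7\right) \left(-3 + 24 - 20\right) = \frac{7}{15} \cdot 1 = \frac{7}{15}$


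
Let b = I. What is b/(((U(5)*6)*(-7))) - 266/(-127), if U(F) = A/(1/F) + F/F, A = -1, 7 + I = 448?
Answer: 4795/1016 ≈ 4.7195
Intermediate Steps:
I = 441 (I = -7 + 448 = 441)
U(F) = 1 - F (U(F) = -1/(1/F) + F/F = -F + 1 = 1 - F)
b = 441
b/(((U(5)*6)*(-7))) - 266/(-127) = 441/((((1 - 1*5)*6)*(-7))) - 266/(-127) = 441/((((1 - 5)*6)*(-7))) - 266*(-1/127) = 441/((-4*6*(-7))) + 266/127 = 441/((-24*(-7))) + 266/127 = 441/168 + 266/127 = 441*(1/168) + 266/127 = 21/8 + 266/127 = 4795/1016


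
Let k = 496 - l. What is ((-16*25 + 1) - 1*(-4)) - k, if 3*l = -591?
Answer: -1088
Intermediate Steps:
l = -197 (l = (⅓)*(-591) = -197)
k = 693 (k = 496 - 1*(-197) = 496 + 197 = 693)
((-16*25 + 1) - 1*(-4)) - k = ((-16*25 + 1) - 1*(-4)) - 1*693 = ((-400 + 1) + 4) - 693 = (-399 + 4) - 693 = -395 - 693 = -1088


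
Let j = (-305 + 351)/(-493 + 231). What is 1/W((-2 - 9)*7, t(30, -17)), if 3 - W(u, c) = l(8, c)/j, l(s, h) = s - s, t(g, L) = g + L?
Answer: 1/3 ≈ 0.33333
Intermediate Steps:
t(g, L) = L + g
j = -23/131 (j = 46/(-262) = 46*(-1/262) = -23/131 ≈ -0.17557)
l(s, h) = 0
W(u, c) = 3 (W(u, c) = 3 - 0/(-23/131) = 3 - 0*(-131)/23 = 3 - 1*0 = 3 + 0 = 3)
1/W((-2 - 9)*7, t(30, -17)) = 1/3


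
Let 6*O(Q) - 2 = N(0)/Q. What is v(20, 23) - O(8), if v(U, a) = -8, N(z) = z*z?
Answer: -25/3 ≈ -8.3333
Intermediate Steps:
N(z) = z²
O(Q) = ⅓ (O(Q) = ⅓ + (0²/Q)/6 = ⅓ + (0/Q)/6 = ⅓ + (⅙)*0 = ⅓ + 0 = ⅓)
v(20, 23) - O(8) = -8 - 1*⅓ = -8 - ⅓ = -25/3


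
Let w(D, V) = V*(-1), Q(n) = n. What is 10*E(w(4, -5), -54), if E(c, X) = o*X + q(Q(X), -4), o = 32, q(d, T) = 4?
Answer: -17240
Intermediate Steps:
w(D, V) = -V
E(c, X) = 4 + 32*X (E(c, X) = 32*X + 4 = 4 + 32*X)
10*E(w(4, -5), -54) = 10*(4 + 32*(-54)) = 10*(4 - 1728) = 10*(-1724) = -17240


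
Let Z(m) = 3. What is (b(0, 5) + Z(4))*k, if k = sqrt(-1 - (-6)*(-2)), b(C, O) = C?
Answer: 3*I*sqrt(13) ≈ 10.817*I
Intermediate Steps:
k = I*sqrt(13) (k = sqrt(-1 - 3*4) = sqrt(-1 - 12) = sqrt(-13) = I*sqrt(13) ≈ 3.6056*I)
(b(0, 5) + Z(4))*k = (0 + 3)*(I*sqrt(13)) = 3*(I*sqrt(13)) = 3*I*sqrt(13)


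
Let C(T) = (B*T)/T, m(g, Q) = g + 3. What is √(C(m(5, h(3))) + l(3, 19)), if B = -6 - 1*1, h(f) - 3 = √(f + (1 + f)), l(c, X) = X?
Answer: 2*√3 ≈ 3.4641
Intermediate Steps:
h(f) = 3 + √(1 + 2*f) (h(f) = 3 + √(f + (1 + f)) = 3 + √(1 + 2*f))
B = -7 (B = -6 - 1 = -7)
m(g, Q) = 3 + g
C(T) = -7 (C(T) = (-7*T)/T = -7)
√(C(m(5, h(3))) + l(3, 19)) = √(-7 + 19) = √12 = 2*√3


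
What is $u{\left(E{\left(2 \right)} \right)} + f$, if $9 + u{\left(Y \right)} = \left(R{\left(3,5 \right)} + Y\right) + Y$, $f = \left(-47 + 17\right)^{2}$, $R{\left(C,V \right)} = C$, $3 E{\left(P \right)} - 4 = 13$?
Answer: $\frac{2716}{3} \approx 905.33$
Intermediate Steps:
$E{\left(P \right)} = \frac{17}{3}$ ($E{\left(P \right)} = \frac{4}{3} + \frac{1}{3} \cdot 13 = \frac{4}{3} + \frac{13}{3} = \frac{17}{3}$)
$f = 900$ ($f = \left(-30\right)^{2} = 900$)
$u{\left(Y \right)} = -6 + 2 Y$ ($u{\left(Y \right)} = -9 + \left(\left(3 + Y\right) + Y\right) = -9 + \left(3 + 2 Y\right) = -6 + 2 Y$)
$u{\left(E{\left(2 \right)} \right)} + f = \left(-6 + 2 \cdot \frac{17}{3}\right) + 900 = \left(-6 + \frac{34}{3}\right) + 900 = \frac{16}{3} + 900 = \frac{2716}{3}$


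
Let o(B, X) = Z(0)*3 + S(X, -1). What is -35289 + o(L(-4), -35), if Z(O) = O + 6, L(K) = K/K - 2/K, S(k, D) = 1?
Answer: -35270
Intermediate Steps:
L(K) = 1 - 2/K
Z(O) = 6 + O
o(B, X) = 19 (o(B, X) = (6 + 0)*3 + 1 = 6*3 + 1 = 18 + 1 = 19)
-35289 + o(L(-4), -35) = -35289 + 19 = -35270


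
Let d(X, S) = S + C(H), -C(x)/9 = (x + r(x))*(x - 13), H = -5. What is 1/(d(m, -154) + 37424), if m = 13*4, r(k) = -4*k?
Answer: 1/39700 ≈ 2.5189e-5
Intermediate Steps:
m = 52
C(x) = 27*x*(-13 + x) (C(x) = -9*(x - 4*x)*(x - 13) = -9*(-3*x)*(-13 + x) = -(-27)*x*(-13 + x) = 27*x*(-13 + x))
d(X, S) = 2430 + S (d(X, S) = S + 27*(-5)*(-13 - 5) = S + 27*(-5)*(-18) = S + 2430 = 2430 + S)
1/(d(m, -154) + 37424) = 1/((2430 - 154) + 37424) = 1/(2276 + 37424) = 1/39700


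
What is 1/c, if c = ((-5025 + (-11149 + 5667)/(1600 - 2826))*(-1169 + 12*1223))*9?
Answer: -613/374120343792 ≈ -1.6385e-9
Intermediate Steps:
c = -374120343792/613 (c = ((-5025 - 5482/(-1226))*(-1169 + 14676))*9 = ((-5025 - 5482*(-1/1226))*13507)*9 = ((-5025 + 2741/613)*13507)*9 = -3077584/613*13507*9 = -41568927088/613*9 = -374120343792/613 ≈ -6.1031e+8)
1/c = 1/(-374120343792/613) = -613/374120343792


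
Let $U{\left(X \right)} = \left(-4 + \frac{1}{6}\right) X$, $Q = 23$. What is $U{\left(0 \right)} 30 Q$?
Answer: $0$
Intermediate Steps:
$U{\left(X \right)} = - \frac{23 X}{6}$ ($U{\left(X \right)} = \left(-4 + \frac{1}{6}\right) X = - \frac{23 X}{6}$)
$U{\left(0 \right)} 30 Q = \left(- \frac{23}{6}\right) 0 \cdot 30 \cdot 23 = 0 \cdot 30 \cdot 23 = 0 \cdot 23 = 0$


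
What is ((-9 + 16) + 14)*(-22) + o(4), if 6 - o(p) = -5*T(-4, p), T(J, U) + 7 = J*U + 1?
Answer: -566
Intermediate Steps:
T(J, U) = -6 + J*U (T(J, U) = -7 + (J*U + 1) = -7 + (1 + J*U) = -6 + J*U)
o(p) = -24 - 20*p (o(p) = 6 - (-5)*(-6 - 4*p) = 6 - (30 + 20*p) = 6 + (-30 - 20*p) = -24 - 20*p)
((-9 + 16) + 14)*(-22) + o(4) = ((-9 + 16) + 14)*(-22) + (-24 - 20*4) = (7 + 14)*(-22) + (-24 - 80) = 21*(-22) - 104 = -462 - 104 = -566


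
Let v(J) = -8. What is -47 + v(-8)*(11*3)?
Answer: -311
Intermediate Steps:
-47 + v(-8)*(11*3) = -47 - 88*3 = -47 - 8*33 = -47 - 264 = -311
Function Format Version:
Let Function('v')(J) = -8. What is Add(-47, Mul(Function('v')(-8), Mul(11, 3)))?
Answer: -311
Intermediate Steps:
Add(-47, Mul(Function('v')(-8), Mul(11, 3))) = Add(-47, Mul(-8, Mul(11, 3))) = Add(-47, Mul(-8, 33)) = Add(-47, -264) = -311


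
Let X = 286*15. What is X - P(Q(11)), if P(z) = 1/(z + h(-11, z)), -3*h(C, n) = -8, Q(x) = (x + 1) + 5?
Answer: 253107/59 ≈ 4289.9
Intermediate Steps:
Q(x) = 6 + x (Q(x) = (1 + x) + 5 = 6 + x)
h(C, n) = 8/3 (h(C, n) = -⅓*(-8) = 8/3)
X = 4290
P(z) = 1/(8/3 + z) (P(z) = 1/(z + 8/3) = 1/(8/3 + z))
X - P(Q(11)) = 4290 - 3/(8 + 3*(6 + 11)) = 4290 - 3/(8 + 3*17) = 4290 - 3/(8 + 51) = 4290 - 3/59 = 253107/59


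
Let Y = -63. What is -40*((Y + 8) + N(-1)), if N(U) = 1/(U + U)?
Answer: 2220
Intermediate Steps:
N(U) = 1/(2*U)
-40*((Y + 8) + N(-1)) = -40*((-63 + 8) + (½)/(-1)) = -40*(-55 + (½)*(-1)) = -40*(-55 - ½) = -40*(-111/2) = 2220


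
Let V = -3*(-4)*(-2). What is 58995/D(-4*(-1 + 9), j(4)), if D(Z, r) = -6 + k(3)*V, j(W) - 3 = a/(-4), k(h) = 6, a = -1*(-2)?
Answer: -3933/10 ≈ -393.30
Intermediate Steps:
a = 2
V = -24 (V = 12*(-2) = -24)
j(W) = 5/2 (j(W) = 3 + 2/(-4) = 3 + 2*(-¼) = 3 - ½ = 5/2)
D(Z, r) = -150 (D(Z, r) = -6 + 6*(-24) = -6 - 144 = -150)
58995/D(-4*(-1 + 9), j(4)) = 58995/(-150) = 58995*(-1/150) = -3933/10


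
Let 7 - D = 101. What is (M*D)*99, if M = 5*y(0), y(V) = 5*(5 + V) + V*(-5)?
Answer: -1163250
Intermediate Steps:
D = -94 (D = 7 - 1*101 = 7 - 101 = -94)
y(V) = 25 (y(V) = (25 + 5*V) - 5*V = 25)
M = 125 (M = 5*25 = 125)
(M*D)*99 = (125*(-94))*99 = -11750*99 = -1163250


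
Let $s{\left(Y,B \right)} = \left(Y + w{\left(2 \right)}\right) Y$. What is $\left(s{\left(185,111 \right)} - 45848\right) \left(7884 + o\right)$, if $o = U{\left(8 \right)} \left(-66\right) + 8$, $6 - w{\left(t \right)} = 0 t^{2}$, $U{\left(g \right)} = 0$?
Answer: $-82968596$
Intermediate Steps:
$w{\left(t \right)} = 6$ ($w{\left(t \right)} = 6 - 0 t^{2} = 6 - 0 = 6 + 0 = 6$)
$s{\left(Y,B \right)} = Y \left(6 + Y\right)$ ($s{\left(Y,B \right)} = \left(Y + 6\right) Y = \left(6 + Y\right) Y = Y \left(6 + Y\right)$)
$o = 8$ ($o = 0 \left(-66\right) + 8 = 0 + 8 = 8$)
$\left(s{\left(185,111 \right)} - 45848\right) \left(7884 + o\right) = \left(185 \left(6 + 185\right) - 45848\right) \left(7884 + 8\right) = \left(185 \cdot 191 - 45848\right) 7892 = \left(35335 - 45848\right) 7892 = \left(-10513\right) 7892 = -82968596$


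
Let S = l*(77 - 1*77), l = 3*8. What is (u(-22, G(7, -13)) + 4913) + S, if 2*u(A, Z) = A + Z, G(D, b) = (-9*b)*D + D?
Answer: 5315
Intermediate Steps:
G(D, b) = D - 9*D*b (G(D, b) = -9*D*b + D = D - 9*D*b)
l = 24
u(A, Z) = A/2 + Z/2 (u(A, Z) = (A + Z)/2 = A/2 + Z/2)
S = 0 (S = 24*(77 - 1*77) = 24*(77 - 77) = 24*0 = 0)
(u(-22, G(7, -13)) + 4913) + S = (((1/2)*(-22) + (7*(1 - 9*(-13)))/2) + 4913) + 0 = ((-11 + (7*(1 + 117))/2) + 4913) + 0 = ((-11 + (7*118)/2) + 4913) + 0 = ((-11 + (1/2)*826) + 4913) + 0 = ((-11 + 413) + 4913) + 0 = (402 + 4913) + 0 = 5315 + 0 = 5315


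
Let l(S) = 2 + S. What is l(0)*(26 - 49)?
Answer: -46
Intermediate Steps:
l(0)*(26 - 49) = (2 + 0)*(26 - 49) = 2*(-23) = -46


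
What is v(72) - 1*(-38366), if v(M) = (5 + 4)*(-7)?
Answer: 38303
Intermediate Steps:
v(M) = -63 (v(M) = 9*(-7) = -63)
v(72) - 1*(-38366) = -63 - 1*(-38366) = -63 + 38366 = 38303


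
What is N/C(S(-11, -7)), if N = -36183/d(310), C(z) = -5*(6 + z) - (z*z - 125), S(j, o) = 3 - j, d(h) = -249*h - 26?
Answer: -12061/4401312 ≈ -0.0027403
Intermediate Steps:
d(h) = -26 - 249*h
C(z) = 95 - z² - 5*z (C(z) = (-30 - 5*z) - (z² - 125) = (-30 - 5*z) - (-125 + z²) = (-30 - 5*z) + (125 - z²) = 95 - z² - 5*z)
N = 36183/77216 (N = -36183/(-26 - 249*310) = -36183/(-26 - 77190) = -36183/(-77216) = -36183*(-1/77216) = 36183/77216 ≈ 0.46859)
N/C(S(-11, -7)) = 36183/(77216*(95 - (3 - 1*(-11))² - 5*(3 - 1*(-11)))) = 36183/(77216*(95 - (3 + 11)² - 5*(3 + 11))) = 36183/(77216*(95 - 1*14² - 5*14)) = 36183/(77216*(95 - 1*196 - 70)) = 36183/(77216*(95 - 196 - 70)) = (36183/77216)/(-171) = (36183/77216)*(-1/171) = -12061/4401312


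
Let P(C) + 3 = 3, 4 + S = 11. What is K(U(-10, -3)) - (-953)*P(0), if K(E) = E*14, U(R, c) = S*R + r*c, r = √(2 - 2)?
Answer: -980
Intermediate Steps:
r = 0 (r = √0 = 0)
S = 7 (S = -4 + 11 = 7)
P(C) = 0 (P(C) = -3 + 3 = 0)
U(R, c) = 7*R (U(R, c) = 7*R + 0*c = 7*R + 0 = 7*R)
K(E) = 14*E
K(U(-10, -3)) - (-953)*P(0) = 14*(7*(-10)) - (-953)*0 = 14*(-70) - 1*0 = -980 + 0 = -980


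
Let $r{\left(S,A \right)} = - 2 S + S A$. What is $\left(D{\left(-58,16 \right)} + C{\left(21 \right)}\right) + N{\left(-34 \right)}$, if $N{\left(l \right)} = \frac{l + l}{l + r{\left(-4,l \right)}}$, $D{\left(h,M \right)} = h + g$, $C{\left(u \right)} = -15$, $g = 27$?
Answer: $- \frac{2564}{55} \approx -46.618$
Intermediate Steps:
$r{\left(S,A \right)} = - 2 S + A S$
$D{\left(h,M \right)} = 27 + h$ ($D{\left(h,M \right)} = h + 27 = 27 + h$)
$N{\left(l \right)} = \frac{2 l}{8 - 3 l}$ ($N{\left(l \right)} = \frac{l + l}{l - 4 \left(-2 + l\right)} = \frac{2 l}{l - \left(-8 + 4 l\right)} = \frac{2 l}{8 - 3 l}$)
$\left(D{\left(-58,16 \right)} + C{\left(21 \right)}\right) + N{\left(-34 \right)} = \left(\left(27 - 58\right) - 15\right) + 2 \left(-34\right) \frac{1}{8 - -102} = \left(-31 - 15\right) + 2 \left(-34\right) \frac{1}{8 + 102} = -46 + 2 \left(-34\right) \frac{1}{110} = -46 - \frac{34}{55} = - \frac{2564}{55}$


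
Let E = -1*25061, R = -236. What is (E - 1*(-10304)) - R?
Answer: -14521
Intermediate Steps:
E = -25061
(E - 1*(-10304)) - R = (-25061 - 1*(-10304)) - 1*(-236) = (-25061 + 10304) + 236 = -14757 + 236 = -14521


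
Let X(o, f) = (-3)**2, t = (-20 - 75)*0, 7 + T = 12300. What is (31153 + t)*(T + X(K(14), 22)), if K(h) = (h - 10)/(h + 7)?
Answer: 383244206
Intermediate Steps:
T = 12293 (T = -7 + 12300 = 12293)
t = 0 (t = -95*0 = 0)
K(h) = (-10 + h)/(7 + h)
X(o, f) = 9
(31153 + t)*(T + X(K(14), 22)) = (31153 + 0)*(12293 + 9) = 31153*12302 = 383244206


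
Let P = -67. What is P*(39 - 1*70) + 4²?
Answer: 2093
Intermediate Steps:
P*(39 - 1*70) + 4² = -67*(39 - 1*70) + 4² = -67*(39 - 70) + 16 = -67*(-31) + 16 = 2077 + 16 = 2093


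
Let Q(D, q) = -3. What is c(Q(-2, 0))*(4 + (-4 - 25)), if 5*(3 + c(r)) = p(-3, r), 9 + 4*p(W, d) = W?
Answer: 90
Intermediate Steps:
p(W, d) = -9/4 + W/4
c(r) = -18/5 (c(r) = -3 + (-9/4 + (1/4)*(-3))/5 = -3 + (-9/4 - 3/4)/5 = -3 + (1/5)*(-3) = -3 - 3/5 = -18/5)
c(Q(-2, 0))*(4 + (-4 - 25)) = -18*(4 + (-4 - 25))/5 = -18*(4 - 29)/5 = -18/5*(-25) = 90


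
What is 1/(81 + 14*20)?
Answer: 1/361 ≈ 0.0027701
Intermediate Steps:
1/(81 + 14*20) = 1/(81 + 280) = 1/361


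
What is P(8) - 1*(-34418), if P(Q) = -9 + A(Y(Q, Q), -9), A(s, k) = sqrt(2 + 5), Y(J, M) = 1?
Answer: 34409 + sqrt(7) ≈ 34412.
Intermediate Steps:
A(s, k) = sqrt(7)
P(Q) = -9 + sqrt(7)
P(8) - 1*(-34418) = (-9 + sqrt(7)) - 1*(-34418) = (-9 + sqrt(7)) + 34418 = 34409 + sqrt(7)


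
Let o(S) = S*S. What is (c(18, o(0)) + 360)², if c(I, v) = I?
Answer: 142884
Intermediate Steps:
o(S) = S²
(c(18, o(0)) + 360)² = (18 + 360)² = 378² = 142884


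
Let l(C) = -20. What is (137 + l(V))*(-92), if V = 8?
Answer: -10764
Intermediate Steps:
(137 + l(V))*(-92) = (137 - 20)*(-92) = 117*(-92) = -10764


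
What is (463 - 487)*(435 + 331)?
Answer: -18384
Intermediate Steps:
(463 - 487)*(435 + 331) = -24*766 = -18384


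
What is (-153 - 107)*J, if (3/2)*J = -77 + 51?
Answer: 13520/3 ≈ 4506.7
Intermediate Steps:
J = -52/3 (J = 2*(-77 + 51)/3 = (⅔)*(-26) = -52/3 ≈ -17.333)
(-153 - 107)*J = (-153 - 107)*(-52/3) = -260*(-52/3) = 13520/3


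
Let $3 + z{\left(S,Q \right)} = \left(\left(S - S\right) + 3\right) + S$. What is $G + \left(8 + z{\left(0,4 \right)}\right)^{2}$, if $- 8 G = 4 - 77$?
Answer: $\frac{585}{8} \approx 73.125$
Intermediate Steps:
$z{\left(S,Q \right)} = S$ ($z{\left(S,Q \right)} = -3 + \left(\left(\left(S - S\right) + 3\right) + S\right) = -3 + \left(\left(0 + 3\right) + S\right) = -3 + \left(3 + S\right) = S$)
$G = \frac{73}{8}$ ($G = - \frac{4 - 77}{8} = \left(- \frac{1}{8}\right) \left(-73\right) = \frac{73}{8} \approx 9.125$)
$G + \left(8 + z{\left(0,4 \right)}\right)^{2} = \frac{73}{8} + \left(8 + 0\right)^{2} = \frac{73}{8} + 8^{2} = \frac{73}{8} + 64 = \frac{585}{8}$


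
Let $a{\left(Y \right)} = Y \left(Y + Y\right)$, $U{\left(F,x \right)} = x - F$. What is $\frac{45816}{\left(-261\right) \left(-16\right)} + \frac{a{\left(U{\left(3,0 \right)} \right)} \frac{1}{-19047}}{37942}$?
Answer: $\frac{229933091489}{20957756946} \approx 10.971$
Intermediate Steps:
$a{\left(Y \right)} = 2 Y^{2}$ ($a{\left(Y \right)} = Y 2 Y = 2 Y^{2}$)
$\frac{45816}{\left(-261\right) \left(-16\right)} + \frac{a{\left(U{\left(3,0 \right)} \right)} \frac{1}{-19047}}{37942} = \frac{45816}{\left(-261\right) \left(-16\right)} + \frac{2 \left(0 - 3\right)^{2} \frac{1}{-19047}}{37942} = \frac{45816}{4176} + 2 \left(0 - 3\right)^{2} \left(- \frac{1}{19047}\right) \frac{1}{37942} = 45816 \cdot \frac{1}{4176} + 2 \left(-3\right)^{2} \left(- \frac{1}{19047}\right) \frac{1}{37942} = \frac{1909}{174} + 2 \cdot 9 \left(- \frac{1}{19047}\right) \frac{1}{37942} = \frac{1909}{174} + 18 \left(- \frac{1}{19047}\right) \frac{1}{37942} = \frac{1909}{174} - \frac{3}{120446879} = \frac{229933091489}{20957756946}$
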